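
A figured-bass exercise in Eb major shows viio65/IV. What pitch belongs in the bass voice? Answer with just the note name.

Bb

The applied chord viio65/IV is rooted on G: G-Bb-Db-Fb.
The figure 65 means first inversion — the third is in the bass.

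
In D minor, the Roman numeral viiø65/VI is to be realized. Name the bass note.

The applied chord viiø65/VI is rooted on A: A-C-Eb-G.
The figure 65 means first inversion — the third is in the bass.

C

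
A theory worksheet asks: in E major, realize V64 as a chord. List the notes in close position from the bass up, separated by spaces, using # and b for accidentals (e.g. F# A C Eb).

F# B D#

In E major, the fifth degree is B, and the diatonic chord built there is a major triad.
Stacking thirds from B gives B-D#-F#.
With the 64 figure the chord is in second inversion; from the bass F# upward in close position it reads F#-B-D#.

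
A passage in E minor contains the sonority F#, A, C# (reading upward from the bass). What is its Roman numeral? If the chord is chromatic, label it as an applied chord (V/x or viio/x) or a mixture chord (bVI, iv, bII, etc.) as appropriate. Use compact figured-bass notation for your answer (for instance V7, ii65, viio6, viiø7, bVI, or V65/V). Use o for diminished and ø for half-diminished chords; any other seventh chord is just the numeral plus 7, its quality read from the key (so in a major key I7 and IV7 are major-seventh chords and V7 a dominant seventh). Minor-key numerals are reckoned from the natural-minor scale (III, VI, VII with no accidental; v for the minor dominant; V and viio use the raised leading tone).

The pitches F#-A-C# form a minor triad rooted on F#.
F# is the second degree of E minor. This is the minor supertonic, borrowed from the parallel major (the Dorian ii).

ii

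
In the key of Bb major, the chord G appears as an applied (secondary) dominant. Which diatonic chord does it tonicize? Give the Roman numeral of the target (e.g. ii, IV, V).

ii

The chord is a major triad on G.
A dominant resolves down a perfect fifth: G → C. In Bb major, C is scale degree 2, i.e. ii.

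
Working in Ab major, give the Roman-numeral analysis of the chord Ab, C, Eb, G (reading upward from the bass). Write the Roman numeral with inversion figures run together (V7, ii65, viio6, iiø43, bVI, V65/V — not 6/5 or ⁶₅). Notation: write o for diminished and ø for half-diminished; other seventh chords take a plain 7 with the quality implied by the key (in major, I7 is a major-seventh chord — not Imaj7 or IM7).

I7

Stacked in thirds the chord is Ab-C-Eb-G: a major seventh chord on Ab.
In Ab major, Ab is the tonic; the diatonic major seventh chord there is I7.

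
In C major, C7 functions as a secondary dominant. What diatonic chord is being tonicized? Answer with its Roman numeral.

The chord is a dominant seventh chord on C.
A dominant resolves down a perfect fifth: C → F. In C major, F is scale degree 4, i.e. IV.

IV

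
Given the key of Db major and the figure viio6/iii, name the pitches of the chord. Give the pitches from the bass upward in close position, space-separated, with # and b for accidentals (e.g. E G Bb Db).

G Bb E

The slash marks an applied leading-tone chord: viio of iii. In Db major, iii is F, so the leading tone to it is E, a half step below.
Building a diminished triad on E gives E-G-Bb.
With the 6 figure the chord is in first inversion; from the bass G upward in close position it reads G-Bb-E.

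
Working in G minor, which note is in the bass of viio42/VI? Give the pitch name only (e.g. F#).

Cb

The applied chord viio42/VI is rooted on D: D-F-Ab-Cb.
The figure 42 means third inversion — the seventh is in the bass.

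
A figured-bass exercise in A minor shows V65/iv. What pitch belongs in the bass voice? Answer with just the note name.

The applied chord V65/iv is rooted on A: A-C#-E-G.
The figure 65 means first inversion — the third is in the bass.

C#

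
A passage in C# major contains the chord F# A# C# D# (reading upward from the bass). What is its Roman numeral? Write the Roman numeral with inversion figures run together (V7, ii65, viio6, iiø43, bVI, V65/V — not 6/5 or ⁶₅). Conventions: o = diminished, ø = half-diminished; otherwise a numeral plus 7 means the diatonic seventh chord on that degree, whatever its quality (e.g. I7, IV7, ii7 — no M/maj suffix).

ii65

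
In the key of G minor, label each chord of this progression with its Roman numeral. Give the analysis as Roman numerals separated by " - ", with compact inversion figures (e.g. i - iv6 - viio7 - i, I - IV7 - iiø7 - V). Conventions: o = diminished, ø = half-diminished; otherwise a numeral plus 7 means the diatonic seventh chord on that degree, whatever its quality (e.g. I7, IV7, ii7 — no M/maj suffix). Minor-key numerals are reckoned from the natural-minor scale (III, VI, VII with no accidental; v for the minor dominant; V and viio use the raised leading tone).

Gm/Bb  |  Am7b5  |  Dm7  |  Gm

i6 - iiø7 - v7 - i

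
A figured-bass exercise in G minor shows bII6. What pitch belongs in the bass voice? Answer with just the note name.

C

bII in G minor has root Ab; the chord is Ab-C-Eb.
The figure 6 means first inversion — the third is in the bass.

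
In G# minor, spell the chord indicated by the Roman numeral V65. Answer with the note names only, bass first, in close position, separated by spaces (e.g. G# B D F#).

In G# minor, the fifth degree is D#. The dominant is major (leading tone raised), so V is a dominant seventh chord.
That chord is spelled D#-F##-A#-C#.
With the 65 figure the chord is in first inversion; from the bass F## upward in close position it reads F##-A#-C#-D#.

F## A# C# D#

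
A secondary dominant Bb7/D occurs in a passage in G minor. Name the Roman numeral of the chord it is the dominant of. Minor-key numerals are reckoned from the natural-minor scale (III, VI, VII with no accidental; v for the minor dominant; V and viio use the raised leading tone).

The chord is a dominant seventh chord on Bb.
A dominant resolves down a perfect fifth: Bb → Eb. In G minor, Eb is scale degree 6, i.e. VI.

VI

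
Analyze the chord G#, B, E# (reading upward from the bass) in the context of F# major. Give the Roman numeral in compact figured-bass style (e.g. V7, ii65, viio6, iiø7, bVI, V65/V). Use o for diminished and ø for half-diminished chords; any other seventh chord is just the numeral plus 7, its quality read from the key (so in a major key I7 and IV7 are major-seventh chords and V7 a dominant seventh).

Stacked in thirds the chord is E#-G#-B: a diminished triad on E#.
In F# major, E# is the leading tone; the diatonic diminished triad there is viio.
With G# in the bass the chord is in first inversion, so the figured bass is 6.

viio6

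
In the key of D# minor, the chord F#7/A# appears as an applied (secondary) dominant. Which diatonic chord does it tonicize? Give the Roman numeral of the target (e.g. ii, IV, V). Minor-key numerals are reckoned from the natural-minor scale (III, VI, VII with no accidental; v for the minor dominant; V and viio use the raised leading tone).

VI

The chord is a dominant seventh chord on F#.
A dominant resolves down a perfect fifth: F# → B. In D# minor, B is scale degree 6, i.e. VI.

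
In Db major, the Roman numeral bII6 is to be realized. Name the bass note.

bII in Db major has root Ebb; the chord is Ebb-Gb-Bbb.
The figure 6 means first inversion — the third is in the bass.

Gb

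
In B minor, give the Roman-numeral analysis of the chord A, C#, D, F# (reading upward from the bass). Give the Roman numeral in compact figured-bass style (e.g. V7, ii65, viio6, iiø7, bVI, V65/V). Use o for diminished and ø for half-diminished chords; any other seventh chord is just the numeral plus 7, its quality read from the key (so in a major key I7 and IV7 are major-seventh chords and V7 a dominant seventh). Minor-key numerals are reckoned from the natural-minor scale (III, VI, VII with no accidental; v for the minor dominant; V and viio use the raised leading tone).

The pitches D-F#-A-C# form a major seventh chord rooted on D.
In B minor, D is the mediant; the diatonic major seventh chord there is III7.
With A in the bass the chord is in second inversion, so the figured bass is 43.

III43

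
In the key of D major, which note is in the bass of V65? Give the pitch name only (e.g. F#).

C#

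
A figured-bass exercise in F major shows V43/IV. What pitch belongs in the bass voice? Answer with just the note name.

The applied chord V43/IV is rooted on F: F-A-C-Eb.
The figure 43 means second inversion — the fifth is in the bass.

C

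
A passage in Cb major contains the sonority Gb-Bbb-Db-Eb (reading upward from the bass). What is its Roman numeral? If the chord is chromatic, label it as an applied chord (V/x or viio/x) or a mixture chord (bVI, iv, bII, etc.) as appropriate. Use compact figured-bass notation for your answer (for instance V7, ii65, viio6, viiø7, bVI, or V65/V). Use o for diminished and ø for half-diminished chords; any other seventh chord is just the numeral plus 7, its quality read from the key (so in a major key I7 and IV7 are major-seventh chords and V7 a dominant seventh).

viiø65/IV

The pitches Eb-Gb-Bbb-Db form a half-diminished seventh chord rooted on Eb.
Eb sits a half step below Fb (IV in Cb major); a diminished chord there is the applied leading-tone chord of IV.
With Gb in the bass the chord is in first inversion, so the figured bass is 65.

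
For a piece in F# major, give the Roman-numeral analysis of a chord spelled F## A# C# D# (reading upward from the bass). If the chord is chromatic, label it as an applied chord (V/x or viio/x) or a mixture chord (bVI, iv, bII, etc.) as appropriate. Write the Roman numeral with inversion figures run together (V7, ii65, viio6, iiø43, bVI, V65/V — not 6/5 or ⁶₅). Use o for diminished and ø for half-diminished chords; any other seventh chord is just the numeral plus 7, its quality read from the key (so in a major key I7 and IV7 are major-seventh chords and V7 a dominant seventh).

V65/ii

Stacked in thirds the chord is D#-F##-A#-C#: a dominant seventh chord on D#.
D# is not a diatonic chord root with this quality in F# major, but it lies a perfect fifth above G# (ii), so the chord functions as an applied dominant of ii.
With F## in the bass the chord is in first inversion, so the figured bass is 65.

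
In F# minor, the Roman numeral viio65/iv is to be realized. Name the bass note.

C#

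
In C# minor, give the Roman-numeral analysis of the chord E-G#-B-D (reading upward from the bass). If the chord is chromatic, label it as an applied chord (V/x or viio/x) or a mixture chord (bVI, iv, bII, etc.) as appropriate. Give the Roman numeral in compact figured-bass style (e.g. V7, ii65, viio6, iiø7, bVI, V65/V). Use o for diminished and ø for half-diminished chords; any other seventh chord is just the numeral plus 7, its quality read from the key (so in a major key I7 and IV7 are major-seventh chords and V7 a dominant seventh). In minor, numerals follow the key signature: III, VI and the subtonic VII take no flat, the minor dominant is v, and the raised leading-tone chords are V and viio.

The pitches E-G#-B-D form a dominant seventh chord rooted on E.
E is not a diatonic chord root with this quality in C# minor, but it lies a perfect fifth above A (VI), so the chord functions as an applied dominant of VI.

V7/VI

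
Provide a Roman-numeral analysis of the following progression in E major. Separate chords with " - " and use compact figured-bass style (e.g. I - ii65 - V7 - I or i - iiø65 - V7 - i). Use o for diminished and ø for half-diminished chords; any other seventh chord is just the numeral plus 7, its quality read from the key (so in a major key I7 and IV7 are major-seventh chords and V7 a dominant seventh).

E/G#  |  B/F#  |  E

I6 - V64 - I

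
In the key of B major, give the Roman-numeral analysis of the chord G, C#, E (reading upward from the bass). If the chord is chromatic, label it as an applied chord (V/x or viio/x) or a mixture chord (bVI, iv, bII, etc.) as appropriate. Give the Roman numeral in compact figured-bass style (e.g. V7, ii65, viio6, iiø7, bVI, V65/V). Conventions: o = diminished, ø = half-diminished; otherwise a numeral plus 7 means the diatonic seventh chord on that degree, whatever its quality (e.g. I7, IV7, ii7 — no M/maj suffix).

Stacked in thirds the chord is C#-E-G: a diminished triad on C#.
C# is the second degree of B major. This is the diminished supertonic triad, borrowed from the parallel minor.
With G in the bass the chord is in second inversion, so the figured bass is 64.

iio64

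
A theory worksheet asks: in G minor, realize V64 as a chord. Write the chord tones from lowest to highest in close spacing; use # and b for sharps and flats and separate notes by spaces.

A D F#

In G minor, scale degree 5 is D. The dominant is major (leading tone raised), so V is a major triad.
Stacking thirds from D gives D-F#-A.
With the 64 figure the chord is in second inversion; from the bass A upward in close position it reads A-D-F#.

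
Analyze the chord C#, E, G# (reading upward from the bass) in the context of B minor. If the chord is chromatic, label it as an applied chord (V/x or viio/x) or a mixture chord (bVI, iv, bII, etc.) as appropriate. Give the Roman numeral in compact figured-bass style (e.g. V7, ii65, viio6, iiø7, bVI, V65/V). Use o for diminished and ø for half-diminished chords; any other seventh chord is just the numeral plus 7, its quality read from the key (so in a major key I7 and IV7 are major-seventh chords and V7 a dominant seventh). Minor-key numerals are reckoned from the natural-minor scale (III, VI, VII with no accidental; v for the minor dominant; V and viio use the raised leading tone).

ii

Stacked in thirds the chord is C#-E-G#: a minor triad on C#.
C# is the second degree of B minor. This is the minor supertonic, borrowed from the parallel major (the Dorian ii).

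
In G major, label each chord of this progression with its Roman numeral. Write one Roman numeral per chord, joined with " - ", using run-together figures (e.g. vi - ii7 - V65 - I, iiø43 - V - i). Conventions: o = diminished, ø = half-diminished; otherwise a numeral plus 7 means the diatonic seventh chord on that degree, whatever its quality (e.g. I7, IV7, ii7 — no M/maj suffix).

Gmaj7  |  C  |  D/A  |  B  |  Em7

Gmaj7: root G is the tonic; major seventh chord there is I7.
C has root C, degree 4 in G major, so IV.
D/A: major triad on D = scale degree 5 → V64.
B: a major triad on B, the applied dominant of vi → V/vi.
Em7 has root E, degree 6 in G major, so vi7.

I7 - IV - V64 - V/vi - vi7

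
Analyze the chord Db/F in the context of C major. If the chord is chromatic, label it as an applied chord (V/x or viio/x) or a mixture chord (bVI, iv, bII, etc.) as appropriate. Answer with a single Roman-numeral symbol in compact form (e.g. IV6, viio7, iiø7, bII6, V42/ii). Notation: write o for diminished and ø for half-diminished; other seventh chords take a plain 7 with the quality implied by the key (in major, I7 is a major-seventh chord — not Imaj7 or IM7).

bII6

Stacked in thirds the chord is Db-F-Ab: a major triad on Db.
Db is the lowered second degree of C major (diatonic 2 would be D). This is the Neapolitan sixth — a major triad on the lowered second degree, here in its customary first inversion.
With F in the bass the chord is in first inversion, so the figured bass is 6.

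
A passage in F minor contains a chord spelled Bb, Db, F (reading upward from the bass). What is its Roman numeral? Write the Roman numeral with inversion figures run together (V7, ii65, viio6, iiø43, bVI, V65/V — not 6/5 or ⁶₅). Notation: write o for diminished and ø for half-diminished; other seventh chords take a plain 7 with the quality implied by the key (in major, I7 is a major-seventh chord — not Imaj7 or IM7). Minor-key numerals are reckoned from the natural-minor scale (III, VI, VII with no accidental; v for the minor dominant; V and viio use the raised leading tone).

iv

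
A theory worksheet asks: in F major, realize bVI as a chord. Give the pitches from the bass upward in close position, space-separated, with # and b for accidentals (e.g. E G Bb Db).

bVI is a major triad on the lowered sixth degree, borrowed from the parallel minor. In F major that root is Db.
So the chord is Db-F-Ab, a major triad.

Db F Ab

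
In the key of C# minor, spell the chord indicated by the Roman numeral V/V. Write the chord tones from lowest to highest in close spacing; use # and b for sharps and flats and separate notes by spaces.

The slash means an applied dominant: we want the dominant of V. In C# minor, V is G# major, and its dominant is built on D#.
Building a major triad on D# gives D#-F##-A#.

D# F## A#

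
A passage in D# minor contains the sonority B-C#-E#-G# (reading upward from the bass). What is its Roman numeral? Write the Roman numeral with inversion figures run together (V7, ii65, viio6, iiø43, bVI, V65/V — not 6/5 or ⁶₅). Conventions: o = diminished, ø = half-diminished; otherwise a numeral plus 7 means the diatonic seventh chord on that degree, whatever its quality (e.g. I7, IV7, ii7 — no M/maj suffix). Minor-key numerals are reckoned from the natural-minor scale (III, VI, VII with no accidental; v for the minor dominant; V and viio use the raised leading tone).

The pitches C#-E#-G#-B form a dominant seventh chord rooted on C#.
C# is scale degree 7 in D# minor, and a dominant seventh chord on that degree is written VII7.
With B in the bass the chord is in third inversion, so the figured bass is 42.

VII42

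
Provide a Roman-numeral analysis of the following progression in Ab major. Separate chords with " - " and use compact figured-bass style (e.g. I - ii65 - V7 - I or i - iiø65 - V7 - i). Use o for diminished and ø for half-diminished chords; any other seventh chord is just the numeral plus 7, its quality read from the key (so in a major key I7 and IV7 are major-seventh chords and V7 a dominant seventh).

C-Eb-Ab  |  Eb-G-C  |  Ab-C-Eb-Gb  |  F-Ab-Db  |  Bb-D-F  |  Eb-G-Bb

I6 - iii6 - V7/IV - IV6 - V/V - V

C-Eb-Ab has root Ab, degree 1 in Ab major, so I6.
Eb-G-C: root C is the mediant; minor triad there is iii6.
Ab-C-Eb-Gb: a dominant seventh chord on Ab, the applied dominant of IV → V7/IV.
F-Ab-Db has root Db, degree 4 in Ab major, so IV6.
Bb-D-F: a major triad on Bb, the applied dominant of V → V/V.
Eb-G-Bb: root Eb is the dominant; major triad there is V.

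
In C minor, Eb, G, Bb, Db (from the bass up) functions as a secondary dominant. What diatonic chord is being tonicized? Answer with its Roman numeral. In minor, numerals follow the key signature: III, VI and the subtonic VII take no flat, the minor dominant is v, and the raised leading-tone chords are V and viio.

VI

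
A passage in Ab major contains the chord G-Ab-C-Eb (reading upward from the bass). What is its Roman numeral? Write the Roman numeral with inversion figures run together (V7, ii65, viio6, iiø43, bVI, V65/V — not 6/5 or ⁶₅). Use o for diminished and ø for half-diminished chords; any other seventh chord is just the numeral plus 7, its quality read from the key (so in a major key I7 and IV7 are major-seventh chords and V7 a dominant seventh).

I42

The pitches Ab-C-Eb-G form a major seventh chord rooted on Ab.
In Ab major, Ab is the tonic; the diatonic major seventh chord there is I7.
With G in the bass the chord is in third inversion, so the figured bass is 42.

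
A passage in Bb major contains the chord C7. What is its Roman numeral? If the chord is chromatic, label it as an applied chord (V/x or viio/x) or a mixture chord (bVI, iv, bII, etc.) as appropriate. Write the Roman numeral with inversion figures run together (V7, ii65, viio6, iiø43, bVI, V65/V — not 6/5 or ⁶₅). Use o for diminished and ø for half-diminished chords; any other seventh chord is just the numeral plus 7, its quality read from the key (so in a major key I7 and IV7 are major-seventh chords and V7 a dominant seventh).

Stacked in thirds the chord is C-E-G-Bb: a dominant seventh chord on C.
C is not a diatonic chord root with this quality in Bb major, but it lies a perfect fifth above F (V), so the chord functions as an applied dominant of V.

V7/V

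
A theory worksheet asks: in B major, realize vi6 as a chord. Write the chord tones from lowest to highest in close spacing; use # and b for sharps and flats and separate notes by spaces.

The numeral's case and figure indicate a minor triad. In B major its root, scale degree 6, is G#.
Stacking thirds from G# gives G#-B-D#.
With the 6 figure the chord is in first inversion; from the bass B upward in close position it reads B-D#-G#.

B D# G#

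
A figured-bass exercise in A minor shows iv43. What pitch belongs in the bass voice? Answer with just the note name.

iv in A minor has root D; the chord is D-F-A-C.
The figure 43 means second inversion — the fifth is in the bass.

A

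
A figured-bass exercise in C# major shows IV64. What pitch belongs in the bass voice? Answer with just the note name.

C#

IV in C# major has root F#; the chord is F#-A#-C#.
The figure 64 means second inversion — the fifth is in the bass.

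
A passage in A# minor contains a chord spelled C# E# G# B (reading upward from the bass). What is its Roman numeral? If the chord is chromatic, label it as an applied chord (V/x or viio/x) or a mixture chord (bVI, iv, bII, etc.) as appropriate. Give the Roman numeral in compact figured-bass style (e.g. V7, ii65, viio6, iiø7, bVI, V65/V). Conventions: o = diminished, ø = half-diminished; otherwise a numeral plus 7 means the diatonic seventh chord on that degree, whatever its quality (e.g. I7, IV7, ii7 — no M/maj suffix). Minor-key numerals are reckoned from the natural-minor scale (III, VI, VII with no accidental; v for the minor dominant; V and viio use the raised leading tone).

Stacked in thirds the chord is C#-E#-G#-B: a dominant seventh chord on C#.
C# is not a diatonic chord root with this quality in A# minor, but it lies a perfect fifth above F# (VI), so the chord functions as an applied dominant of VI.

V7/VI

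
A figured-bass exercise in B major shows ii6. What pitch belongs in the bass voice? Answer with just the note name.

E

ii in B major has root C#; the chord is C#-E-G#.
The figure 6 means first inversion — the third is in the bass.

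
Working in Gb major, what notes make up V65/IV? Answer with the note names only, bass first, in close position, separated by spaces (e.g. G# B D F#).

The slash means an applied dominant: we want the dominant of IV. In Gb major, IV is Cb major, and its dominant is built on Gb.
Building a dominant seventh chord on Gb gives Gb-Bb-Db-Fb.
With the 65 figure the chord is in first inversion; from the bass Bb upward in close position it reads Bb-Db-Fb-Gb.

Bb Db Fb Gb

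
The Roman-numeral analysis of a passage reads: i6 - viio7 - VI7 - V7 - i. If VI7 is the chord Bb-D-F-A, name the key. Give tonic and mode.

D minor

VI7 is given as Bb-D-F-A — a major seventh chord with root Bb.
VI7 on Bb implies Bb is the submediant; that puts the tonic at D, and the uppercase numeral fits minor mode.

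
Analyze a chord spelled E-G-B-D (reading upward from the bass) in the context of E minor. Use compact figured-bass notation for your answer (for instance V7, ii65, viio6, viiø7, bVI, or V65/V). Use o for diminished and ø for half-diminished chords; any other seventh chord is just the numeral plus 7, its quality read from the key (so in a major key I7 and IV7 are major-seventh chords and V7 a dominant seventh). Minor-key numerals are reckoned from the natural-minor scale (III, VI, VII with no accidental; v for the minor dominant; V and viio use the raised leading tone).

The pitches E-G-B-D form a minor seventh chord rooted on E.
In E minor, E is the tonic; the diatonic minor seventh chord there is i7.

i7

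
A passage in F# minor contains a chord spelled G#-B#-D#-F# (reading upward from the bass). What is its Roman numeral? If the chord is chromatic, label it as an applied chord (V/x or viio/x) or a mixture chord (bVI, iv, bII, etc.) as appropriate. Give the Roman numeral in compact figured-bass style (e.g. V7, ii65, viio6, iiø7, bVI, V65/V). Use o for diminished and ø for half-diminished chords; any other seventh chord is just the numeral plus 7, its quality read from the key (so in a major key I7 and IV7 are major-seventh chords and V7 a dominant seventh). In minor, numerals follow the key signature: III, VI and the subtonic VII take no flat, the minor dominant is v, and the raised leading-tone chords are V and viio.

V7/V

Stacked in thirds the chord is G#-B#-D#-F#: a dominant seventh chord on G#.
G# is not a diatonic chord root with this quality in F# minor, but it lies a perfect fifth above C# (V), so the chord functions as an applied dominant of V.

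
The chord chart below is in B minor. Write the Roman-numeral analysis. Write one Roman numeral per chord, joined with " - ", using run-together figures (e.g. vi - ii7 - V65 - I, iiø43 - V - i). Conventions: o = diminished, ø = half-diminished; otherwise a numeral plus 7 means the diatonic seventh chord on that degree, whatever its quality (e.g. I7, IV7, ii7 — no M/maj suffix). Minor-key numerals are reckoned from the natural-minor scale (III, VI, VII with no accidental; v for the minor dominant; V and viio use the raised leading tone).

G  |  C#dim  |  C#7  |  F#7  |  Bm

VI - iio - V7/V - V7 - i

G: major triad on G = scale degree 6 → VI.
C#dim has root C#, degree 2 in B minor, so iio.
C#7 is the secondary dominant of V (dominant seventh chord on C#): V7/V.
F#7: dominant seventh chord on F# = scale degree 5 → V7.
Bm: root B is the tonic; minor triad there is i.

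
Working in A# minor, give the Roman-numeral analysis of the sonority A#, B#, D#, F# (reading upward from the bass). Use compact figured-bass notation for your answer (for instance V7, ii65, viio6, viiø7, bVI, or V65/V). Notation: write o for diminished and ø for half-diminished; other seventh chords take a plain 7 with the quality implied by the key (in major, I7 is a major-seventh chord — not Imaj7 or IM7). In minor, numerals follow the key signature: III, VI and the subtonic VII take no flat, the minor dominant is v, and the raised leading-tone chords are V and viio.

The pitches B#-D#-F#-A# form a half-diminished seventh chord rooted on B#.
B# is scale degree 2 in A# minor, and a half-diminished seventh chord on that degree is written iiø7.
With A# in the bass the chord is in third inversion, so the figured bass is 42.

iiø42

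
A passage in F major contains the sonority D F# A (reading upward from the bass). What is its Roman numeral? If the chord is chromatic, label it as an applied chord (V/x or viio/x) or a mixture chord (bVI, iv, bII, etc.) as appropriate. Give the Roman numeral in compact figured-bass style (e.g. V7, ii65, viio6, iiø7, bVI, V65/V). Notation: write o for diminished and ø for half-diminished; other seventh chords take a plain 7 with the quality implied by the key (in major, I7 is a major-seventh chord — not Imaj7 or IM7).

The pitches D-F#-A form a major triad rooted on D.
D is not a diatonic chord root with this quality in F major, but it lies a perfect fifth above G (ii), so the chord functions as an applied dominant of ii.

V/ii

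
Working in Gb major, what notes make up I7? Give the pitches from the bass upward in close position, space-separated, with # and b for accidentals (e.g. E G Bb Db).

In Gb major, scale degree 1 is Gb, and the diatonic chord built there is a major seventh chord.
That chord is spelled Gb-Bb-Db-F.

Gb Bb Db F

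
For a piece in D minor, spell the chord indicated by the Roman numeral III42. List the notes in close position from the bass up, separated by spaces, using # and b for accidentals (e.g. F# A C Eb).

In D minor, the third degree is F, and the diatonic chord built there is a major seventh chord.
Stacking thirds from F gives F-A-C-E.
The figured bass 42 indicates third inversion, placing the seventh (E) in the bass: E-F-A-C.

E F A C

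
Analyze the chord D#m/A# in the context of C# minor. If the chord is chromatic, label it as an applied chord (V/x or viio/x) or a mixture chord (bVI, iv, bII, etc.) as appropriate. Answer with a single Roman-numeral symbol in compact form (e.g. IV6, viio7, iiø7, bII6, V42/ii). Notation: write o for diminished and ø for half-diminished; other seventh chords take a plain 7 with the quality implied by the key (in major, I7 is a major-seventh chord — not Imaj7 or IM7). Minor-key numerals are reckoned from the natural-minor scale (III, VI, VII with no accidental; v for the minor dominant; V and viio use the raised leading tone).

The pitches D#-F#-A# form a minor triad rooted on D#.
D# is the second degree of C# minor. This is the minor supertonic, borrowed from the parallel major (the Dorian ii).
With A# in the bass the chord is in second inversion, so the figured bass is 64.

ii64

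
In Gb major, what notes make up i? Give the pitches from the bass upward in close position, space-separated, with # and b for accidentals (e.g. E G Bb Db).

Gb Bbb Db

Scale degree 1 in Gb major is Gb; here the chord built on it is altered to a minor triad. i is the minor tonic, borrowed from the parallel minor.
So the chord is Gb-Bbb-Db, a minor triad.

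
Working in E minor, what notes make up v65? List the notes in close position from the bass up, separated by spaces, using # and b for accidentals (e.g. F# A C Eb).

D F# A B

In E minor, the fifth degree is B, and the diatonic chord built there is a minor seventh chord.
That chord is spelled B-D-F#-A.
The figured bass 65 indicates first inversion, placing the third (D) in the bass: D-F#-A-B.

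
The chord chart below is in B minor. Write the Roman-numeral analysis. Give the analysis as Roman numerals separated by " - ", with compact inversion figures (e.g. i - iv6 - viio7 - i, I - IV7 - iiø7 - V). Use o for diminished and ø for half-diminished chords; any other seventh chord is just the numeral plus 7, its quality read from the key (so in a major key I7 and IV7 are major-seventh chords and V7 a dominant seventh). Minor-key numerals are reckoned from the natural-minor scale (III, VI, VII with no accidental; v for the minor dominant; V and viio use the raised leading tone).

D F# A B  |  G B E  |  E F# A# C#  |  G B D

D-F#-A-B has root B, degree 1 in B minor, so i65.
G-B-E: minor triad on E = scale degree 4 → iv6.
E-F#-A#-C#: root F# is the dominant; dominant seventh chord there is V42.
G-B-D: major triad on G = scale degree 6 → VI.

i65 - iv6 - V42 - VI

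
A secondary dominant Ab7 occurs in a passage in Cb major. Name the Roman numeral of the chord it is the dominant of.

The chord is a dominant seventh chord on Ab.
A dominant resolves down a perfect fifth: Ab → Db. In Cb major, Db is scale degree 2, i.e. ii.

ii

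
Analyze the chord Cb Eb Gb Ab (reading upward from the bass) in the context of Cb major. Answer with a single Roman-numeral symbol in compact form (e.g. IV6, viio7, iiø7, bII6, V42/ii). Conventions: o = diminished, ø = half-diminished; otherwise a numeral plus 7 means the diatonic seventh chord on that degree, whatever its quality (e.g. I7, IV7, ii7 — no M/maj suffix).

vi65

The pitches Ab-Cb-Eb-Gb form a minor seventh chord rooted on Ab.
In Cb major, Ab is the submediant; the diatonic minor seventh chord there is vi7.
With Cb in the bass the chord is in first inversion, so the figured bass is 65.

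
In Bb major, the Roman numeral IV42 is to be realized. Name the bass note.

D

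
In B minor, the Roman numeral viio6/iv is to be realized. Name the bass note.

The applied chord viio6/iv is rooted on D#: D#-F#-A.
The figure 6 means first inversion — the third is in the bass.

F#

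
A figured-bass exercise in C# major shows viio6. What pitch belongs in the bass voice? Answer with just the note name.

D#

viio in C# major has root B#; the chord is B#-D#-F#.
The figure 6 means first inversion — the third is in the bass.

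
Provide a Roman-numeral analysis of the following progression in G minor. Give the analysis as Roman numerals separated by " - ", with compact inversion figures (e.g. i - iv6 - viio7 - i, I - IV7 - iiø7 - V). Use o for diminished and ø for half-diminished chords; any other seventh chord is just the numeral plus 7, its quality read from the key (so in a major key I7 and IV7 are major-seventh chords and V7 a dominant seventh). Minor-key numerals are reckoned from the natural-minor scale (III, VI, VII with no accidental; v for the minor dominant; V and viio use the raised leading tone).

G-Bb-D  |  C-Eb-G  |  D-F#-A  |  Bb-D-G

G-Bb-D: root G is the tonic; minor triad there is i.
C-Eb-G: root C is the subdominant; minor triad there is iv.
D-F#-A has root D, degree 5 in G minor, so V.
Bb-D-G: minor triad on G = scale degree 1 → i6.

i - iv - V - i6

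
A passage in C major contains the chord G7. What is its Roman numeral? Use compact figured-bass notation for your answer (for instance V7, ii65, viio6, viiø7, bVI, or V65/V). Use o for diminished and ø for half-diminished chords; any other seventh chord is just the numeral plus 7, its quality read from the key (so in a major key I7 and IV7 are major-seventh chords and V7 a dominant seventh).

Stacked in thirds the chord is G-B-D-F: a dominant seventh chord on G.
In C major, G is the dominant; the diatonic dominant seventh chord there is V7.

V7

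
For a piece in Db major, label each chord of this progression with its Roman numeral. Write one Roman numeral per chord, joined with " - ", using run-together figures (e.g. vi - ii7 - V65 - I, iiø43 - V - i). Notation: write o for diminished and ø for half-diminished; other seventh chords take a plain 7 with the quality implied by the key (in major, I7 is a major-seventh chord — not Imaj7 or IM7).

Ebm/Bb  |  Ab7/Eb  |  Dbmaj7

Ebm/Bb: minor triad on Eb = scale degree 2 → ii64.
Ab7/Eb has root Ab, degree 5 in Db major, so V43.
Dbmaj7: root Db is the tonic; major seventh chord there is I7.

ii64 - V43 - I7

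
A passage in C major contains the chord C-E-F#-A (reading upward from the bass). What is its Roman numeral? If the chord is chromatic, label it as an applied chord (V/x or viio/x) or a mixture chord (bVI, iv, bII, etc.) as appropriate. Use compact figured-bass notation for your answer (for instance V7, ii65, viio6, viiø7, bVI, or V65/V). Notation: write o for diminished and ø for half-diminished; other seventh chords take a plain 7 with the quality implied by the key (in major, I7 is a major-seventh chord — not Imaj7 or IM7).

viiø43/V

The pitches F#-A-C-E form a half-diminished seventh chord rooted on F#.
F# sits a half step below G (V in C major); a diminished chord there is the applied leading-tone chord of V.
With C in the bass the chord is in second inversion, so the figured bass is 43.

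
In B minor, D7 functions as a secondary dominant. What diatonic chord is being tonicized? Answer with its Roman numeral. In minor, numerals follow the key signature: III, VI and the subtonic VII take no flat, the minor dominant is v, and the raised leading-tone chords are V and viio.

VI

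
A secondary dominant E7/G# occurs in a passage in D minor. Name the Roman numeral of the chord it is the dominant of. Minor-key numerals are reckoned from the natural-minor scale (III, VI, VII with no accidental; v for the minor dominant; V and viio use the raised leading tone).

V

The chord is a dominant seventh chord on E.
A dominant resolves down a perfect fifth: E → A. In D minor, A is scale degree 5, i.e. V.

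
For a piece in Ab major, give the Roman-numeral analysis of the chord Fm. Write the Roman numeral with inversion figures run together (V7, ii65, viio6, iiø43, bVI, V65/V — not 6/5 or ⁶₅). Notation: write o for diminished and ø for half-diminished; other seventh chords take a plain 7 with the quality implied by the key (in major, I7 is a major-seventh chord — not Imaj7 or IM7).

vi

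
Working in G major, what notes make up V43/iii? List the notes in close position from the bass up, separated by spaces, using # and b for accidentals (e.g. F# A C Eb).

V43/iii is a secondary dominant — the dominant seventh of iii. iii in G major is B, so the applied chord's root is F#, a perfect fifth above.
Building a dominant seventh chord on F# gives F#-A#-C#-E.
With the 43 figure the chord is in second inversion; from the bass C# upward in close position it reads C#-E-F#-A#.

C# E F# A#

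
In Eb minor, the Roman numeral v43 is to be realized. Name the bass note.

F

v in Eb minor has root Bb; the chord is Bb-Db-F-Ab.
The figure 43 means second inversion — the fifth is in the bass.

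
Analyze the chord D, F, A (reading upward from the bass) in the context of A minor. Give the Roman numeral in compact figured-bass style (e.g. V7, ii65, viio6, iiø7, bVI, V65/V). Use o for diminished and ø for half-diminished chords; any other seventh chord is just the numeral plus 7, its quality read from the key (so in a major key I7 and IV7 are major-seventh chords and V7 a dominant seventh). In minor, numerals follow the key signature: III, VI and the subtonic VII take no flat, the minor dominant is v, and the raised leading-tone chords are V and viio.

The pitches D-F-A form a minor triad rooted on D.
D is scale degree 4 in A minor, and a minor triad on that degree is written iv.

iv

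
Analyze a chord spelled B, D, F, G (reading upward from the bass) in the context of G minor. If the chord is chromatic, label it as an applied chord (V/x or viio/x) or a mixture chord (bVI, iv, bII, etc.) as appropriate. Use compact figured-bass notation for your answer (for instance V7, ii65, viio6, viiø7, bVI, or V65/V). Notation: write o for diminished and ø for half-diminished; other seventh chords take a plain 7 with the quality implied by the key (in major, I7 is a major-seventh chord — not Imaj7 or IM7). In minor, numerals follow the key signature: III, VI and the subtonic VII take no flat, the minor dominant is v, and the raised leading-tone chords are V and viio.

The pitches G-B-D-F form a dominant seventh chord rooted on G.
G is not a diatonic chord root with this quality in G minor, but it lies a perfect fifth above C (iv), so the chord functions as an applied dominant of iv.
With B in the bass the chord is in first inversion, so the figured bass is 65.

V65/iv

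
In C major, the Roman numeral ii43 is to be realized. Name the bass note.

ii in C major has root D; the chord is D-F-A-C.
The figure 43 means second inversion — the fifth is in the bass.

A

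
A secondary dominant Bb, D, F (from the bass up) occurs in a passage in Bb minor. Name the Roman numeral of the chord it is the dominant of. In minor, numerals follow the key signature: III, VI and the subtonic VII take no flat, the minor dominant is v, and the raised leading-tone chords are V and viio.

iv

The chord is a major triad on Bb.
A dominant resolves down a perfect fifth: Bb → Eb. In Bb minor, Eb is scale degree 4, i.e. iv.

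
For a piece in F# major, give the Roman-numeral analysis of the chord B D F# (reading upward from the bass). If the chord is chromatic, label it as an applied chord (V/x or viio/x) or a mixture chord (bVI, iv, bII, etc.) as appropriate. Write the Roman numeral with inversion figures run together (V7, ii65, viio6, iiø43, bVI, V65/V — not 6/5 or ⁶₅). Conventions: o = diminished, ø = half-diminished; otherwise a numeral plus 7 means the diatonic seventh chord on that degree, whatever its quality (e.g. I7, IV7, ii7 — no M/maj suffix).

iv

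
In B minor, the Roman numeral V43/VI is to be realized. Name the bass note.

The applied chord V43/VI is rooted on D: D-F#-A-C.
The figure 43 means second inversion — the fifth is in the bass.

A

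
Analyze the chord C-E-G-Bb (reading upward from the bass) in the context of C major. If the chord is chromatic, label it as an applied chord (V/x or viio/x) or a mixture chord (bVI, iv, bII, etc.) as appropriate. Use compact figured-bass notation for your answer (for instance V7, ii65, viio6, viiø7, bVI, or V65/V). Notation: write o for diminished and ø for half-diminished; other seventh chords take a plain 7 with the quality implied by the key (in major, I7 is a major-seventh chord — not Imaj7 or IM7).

V7/IV

Stacked in thirds the chord is C-E-G-Bb: a dominant seventh chord on C.
C is not a diatonic chord root with this quality in C major, but it lies a perfect fifth above F (IV), so the chord functions as an applied dominant of IV.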